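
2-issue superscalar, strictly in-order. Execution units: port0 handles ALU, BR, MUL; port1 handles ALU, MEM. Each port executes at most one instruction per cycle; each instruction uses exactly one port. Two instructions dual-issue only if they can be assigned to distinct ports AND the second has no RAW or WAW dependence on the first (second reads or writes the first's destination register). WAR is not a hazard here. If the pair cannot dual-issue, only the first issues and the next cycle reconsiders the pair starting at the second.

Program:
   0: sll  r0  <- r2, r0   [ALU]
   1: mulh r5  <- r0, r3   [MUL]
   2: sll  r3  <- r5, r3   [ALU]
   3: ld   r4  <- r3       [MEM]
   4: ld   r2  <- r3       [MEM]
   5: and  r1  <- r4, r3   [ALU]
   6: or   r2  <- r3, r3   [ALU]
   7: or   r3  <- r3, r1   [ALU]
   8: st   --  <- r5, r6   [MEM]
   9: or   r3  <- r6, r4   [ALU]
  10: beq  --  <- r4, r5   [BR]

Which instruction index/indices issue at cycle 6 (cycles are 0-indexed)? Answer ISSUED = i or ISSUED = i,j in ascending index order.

ISSUED = 8,9

  cy0 -> i0 (sll.ALU) RAW r0
  cy1 -> i1 (mulh.MUL) RAW r5
  cy2 -> i2 (sll.ALU) RAW r3
  cy3 -> i3 (ld.MEM) no-port MEM/MEM
  cy4 -> i4,i5 (ld.MEM;and.ALU) dual
  cy5 -> i6,i7 (or.ALU;or.ALU) dual
  cy6 -> i8,i9 (st.MEM;or.ALU) dual
  cy7 -> i10 (beq.BR) tail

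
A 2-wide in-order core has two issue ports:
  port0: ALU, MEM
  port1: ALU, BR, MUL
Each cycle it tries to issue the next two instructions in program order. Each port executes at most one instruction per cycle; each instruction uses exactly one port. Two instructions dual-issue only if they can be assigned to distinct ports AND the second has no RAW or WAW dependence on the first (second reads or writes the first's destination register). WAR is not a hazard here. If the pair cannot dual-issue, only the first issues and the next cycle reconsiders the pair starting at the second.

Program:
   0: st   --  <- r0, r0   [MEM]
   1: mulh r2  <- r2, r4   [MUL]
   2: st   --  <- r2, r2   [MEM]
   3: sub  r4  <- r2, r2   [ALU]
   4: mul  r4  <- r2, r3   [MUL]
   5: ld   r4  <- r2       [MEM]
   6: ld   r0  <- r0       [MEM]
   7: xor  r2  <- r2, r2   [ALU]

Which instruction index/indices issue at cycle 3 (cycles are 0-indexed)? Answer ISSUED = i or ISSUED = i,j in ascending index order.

ISSUED = 5

  cy0 -> i0&i1 (st/mulh) dual
  cy1 -> i2&i3 (st/sub) dual
  cy2 -> i4 (mul) WAW r4
  cy3 -> i5 (ld) no-port MEM/MEM
  cy4 -> i6&i7 (ld/xor) dual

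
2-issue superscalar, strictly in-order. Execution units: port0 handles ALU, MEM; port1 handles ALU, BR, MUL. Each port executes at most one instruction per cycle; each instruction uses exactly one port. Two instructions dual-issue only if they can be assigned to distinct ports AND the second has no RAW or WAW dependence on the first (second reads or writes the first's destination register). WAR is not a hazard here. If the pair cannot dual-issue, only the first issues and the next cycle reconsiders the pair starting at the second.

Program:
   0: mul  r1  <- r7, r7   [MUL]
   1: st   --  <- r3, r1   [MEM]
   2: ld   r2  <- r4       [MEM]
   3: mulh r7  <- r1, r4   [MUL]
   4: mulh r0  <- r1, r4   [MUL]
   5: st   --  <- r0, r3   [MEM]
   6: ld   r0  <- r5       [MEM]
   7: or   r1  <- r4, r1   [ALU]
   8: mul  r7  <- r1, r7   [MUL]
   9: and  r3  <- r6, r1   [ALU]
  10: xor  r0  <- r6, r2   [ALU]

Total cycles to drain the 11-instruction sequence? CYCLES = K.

CYCLES = 8

t=0 i0:mul ; RAW r1
t=1 i1:st ; no-port MEM/MEM
t=2 i2/i3:ld+mulh ; dual
t=3 i4:mulh ; RAW r0
t=4 i5:st ; no-port MEM/MEM
t=5 i6/i7:ld+or ; dual
t=6 i8/i9:mul+and ; dual
t=7 i10:xor ; tail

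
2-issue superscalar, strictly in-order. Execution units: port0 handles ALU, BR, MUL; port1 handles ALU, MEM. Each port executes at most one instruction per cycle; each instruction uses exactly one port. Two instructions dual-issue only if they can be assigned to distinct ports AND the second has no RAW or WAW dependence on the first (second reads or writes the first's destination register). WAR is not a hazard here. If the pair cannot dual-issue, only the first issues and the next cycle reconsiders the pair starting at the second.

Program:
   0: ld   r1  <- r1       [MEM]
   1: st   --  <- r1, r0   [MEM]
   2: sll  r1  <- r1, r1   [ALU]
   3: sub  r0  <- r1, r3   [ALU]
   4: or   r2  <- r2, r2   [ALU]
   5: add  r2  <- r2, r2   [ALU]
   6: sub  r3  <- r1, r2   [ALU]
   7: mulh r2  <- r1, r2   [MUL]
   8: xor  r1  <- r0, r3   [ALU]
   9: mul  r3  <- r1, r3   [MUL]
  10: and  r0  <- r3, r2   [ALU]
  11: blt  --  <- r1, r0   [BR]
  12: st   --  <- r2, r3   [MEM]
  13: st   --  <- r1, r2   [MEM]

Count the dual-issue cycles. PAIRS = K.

t=0 i0:ld ; no-port MEM/MEM
t=1 i1/i2:st sll ; 2-wide
t=2 i3/i4:sub or ; 2-wide
t=3 i5:add ; RAW r2
t=4 i6/i7:sub mulh ; 2-wide
t=5 i8:xor ; RAW r1
t=6 i9:mul ; RAW r3
t=7 i10:and ; RAW r0
t=8 i11/i12:blt st ; 2-wide
t=9 i13:st ; tail

PAIRS = 4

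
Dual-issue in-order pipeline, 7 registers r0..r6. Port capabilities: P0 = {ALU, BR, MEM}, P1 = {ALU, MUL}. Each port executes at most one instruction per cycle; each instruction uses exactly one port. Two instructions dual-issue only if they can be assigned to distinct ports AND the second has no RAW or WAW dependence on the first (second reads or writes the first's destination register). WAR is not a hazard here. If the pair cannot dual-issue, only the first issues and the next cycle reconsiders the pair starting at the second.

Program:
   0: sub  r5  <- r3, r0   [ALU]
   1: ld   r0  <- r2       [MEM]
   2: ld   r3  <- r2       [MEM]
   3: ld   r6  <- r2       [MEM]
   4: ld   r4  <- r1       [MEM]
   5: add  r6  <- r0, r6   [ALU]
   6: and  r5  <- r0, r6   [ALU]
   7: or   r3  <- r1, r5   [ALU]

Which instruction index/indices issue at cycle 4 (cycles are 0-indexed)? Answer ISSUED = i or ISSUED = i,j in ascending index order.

0. sub.ALU ld.MEM @i0/i1  | 2-wide
1. ld.MEM @i2  | no-port MEM/MEM
2. ld.MEM @i3  | no-port MEM/MEM
3. ld.MEM add.ALU @i4/i5  | 2-wide
4. and.ALU @i6  | RAW r5
5. or.ALU @i7  | tail

ISSUED = 6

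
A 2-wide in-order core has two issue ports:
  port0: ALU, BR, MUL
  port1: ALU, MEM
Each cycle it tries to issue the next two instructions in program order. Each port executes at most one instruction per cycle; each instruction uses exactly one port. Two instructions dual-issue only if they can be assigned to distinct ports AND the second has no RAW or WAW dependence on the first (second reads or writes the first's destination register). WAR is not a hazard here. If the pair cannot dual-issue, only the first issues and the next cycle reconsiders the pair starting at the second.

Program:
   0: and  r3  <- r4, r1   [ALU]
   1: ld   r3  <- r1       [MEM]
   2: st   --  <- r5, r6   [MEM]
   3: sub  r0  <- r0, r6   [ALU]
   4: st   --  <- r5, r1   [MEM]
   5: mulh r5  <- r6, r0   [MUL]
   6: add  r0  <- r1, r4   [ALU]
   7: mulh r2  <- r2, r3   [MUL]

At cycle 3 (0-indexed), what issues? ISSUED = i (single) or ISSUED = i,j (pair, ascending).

ISSUED = 4,5

#0 head=0: and i0 WAW r3
#1 head=1: ld i1 no-port MEM/MEM
#2 head=2: st;sub i2/i3 dual
#3 head=4: st;mulh i4/i5 dual
#4 head=6: add;mulh i6/i7 dual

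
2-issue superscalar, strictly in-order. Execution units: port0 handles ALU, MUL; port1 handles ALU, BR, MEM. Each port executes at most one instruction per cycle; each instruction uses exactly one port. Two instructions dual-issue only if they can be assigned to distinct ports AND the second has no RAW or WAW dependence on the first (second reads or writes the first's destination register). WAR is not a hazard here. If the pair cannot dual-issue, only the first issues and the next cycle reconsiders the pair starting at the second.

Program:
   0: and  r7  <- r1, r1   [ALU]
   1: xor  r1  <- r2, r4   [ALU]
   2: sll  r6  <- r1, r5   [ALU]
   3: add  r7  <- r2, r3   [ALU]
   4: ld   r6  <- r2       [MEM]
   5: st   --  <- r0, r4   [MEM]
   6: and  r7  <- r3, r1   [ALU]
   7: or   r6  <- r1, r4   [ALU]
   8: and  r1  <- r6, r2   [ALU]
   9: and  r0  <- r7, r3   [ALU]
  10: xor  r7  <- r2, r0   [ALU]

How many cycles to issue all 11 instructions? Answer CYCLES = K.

CYCLES = 7

c0: i0+i1 and/xor  pair
c1: i2+i3 sll/add  pair
c2: i4 ld  no-port MEM/MEM
c3: i5+i6 st/and  pair
c4: i7 or  RAW r6
c5: i8+i9 and/and  pair
c6: i10 xor  tail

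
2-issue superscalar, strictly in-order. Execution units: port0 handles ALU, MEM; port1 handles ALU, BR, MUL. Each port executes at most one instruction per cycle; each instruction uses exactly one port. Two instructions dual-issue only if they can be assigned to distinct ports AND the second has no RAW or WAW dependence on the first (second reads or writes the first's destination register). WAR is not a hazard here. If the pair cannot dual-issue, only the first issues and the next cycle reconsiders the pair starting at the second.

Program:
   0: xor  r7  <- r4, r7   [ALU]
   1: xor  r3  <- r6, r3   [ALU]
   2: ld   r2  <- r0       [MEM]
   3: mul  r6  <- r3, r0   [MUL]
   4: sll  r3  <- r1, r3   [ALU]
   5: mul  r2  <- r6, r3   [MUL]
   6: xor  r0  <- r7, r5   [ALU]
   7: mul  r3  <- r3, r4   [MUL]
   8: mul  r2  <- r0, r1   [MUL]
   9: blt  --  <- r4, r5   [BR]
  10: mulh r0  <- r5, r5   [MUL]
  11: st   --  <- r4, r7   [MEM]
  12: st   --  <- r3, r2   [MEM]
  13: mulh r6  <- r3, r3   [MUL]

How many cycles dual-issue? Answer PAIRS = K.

PAIRS = 5

[0] i0&i1  xor xor  -- 2-wide
[1] i2&i3  ld mul  -- 2-wide
[2] i4  sll  -- RAW r3
[3] i5&i6  mul xor  -- 2-wide
[4] i7  mul  -- no-port MUL/MUL
[5] i8  mul  -- no-port MUL/BR
[6] i9  blt  -- no-port BR/MUL
[7] i10&i11  mulh st  -- 2-wide
[8] i12&i13  st mulh  -- 2-wide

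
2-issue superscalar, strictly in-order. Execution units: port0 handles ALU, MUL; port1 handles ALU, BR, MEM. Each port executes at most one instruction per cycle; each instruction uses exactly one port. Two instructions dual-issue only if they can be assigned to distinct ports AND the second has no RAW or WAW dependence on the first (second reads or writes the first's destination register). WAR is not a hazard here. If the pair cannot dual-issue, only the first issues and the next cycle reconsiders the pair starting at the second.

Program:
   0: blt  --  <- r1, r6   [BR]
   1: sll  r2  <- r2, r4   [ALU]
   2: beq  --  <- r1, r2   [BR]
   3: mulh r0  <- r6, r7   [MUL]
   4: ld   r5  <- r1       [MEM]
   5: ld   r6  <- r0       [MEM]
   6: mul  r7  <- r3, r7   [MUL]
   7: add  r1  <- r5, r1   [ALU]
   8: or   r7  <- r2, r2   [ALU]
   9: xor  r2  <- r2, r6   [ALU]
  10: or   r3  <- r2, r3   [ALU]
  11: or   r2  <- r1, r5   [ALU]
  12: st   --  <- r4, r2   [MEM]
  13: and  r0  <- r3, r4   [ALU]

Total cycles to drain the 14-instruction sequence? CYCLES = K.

CYCLES = 8

#0 head=0: blt/sll i0,i1 dual
#1 head=2: beq/mulh i2,i3 dual
#2 head=4: ld i4 no-port MEM/MEM
#3 head=5: ld/mul i5,i6 dual
#4 head=7: add/or i7,i8 dual
#5 head=9: xor i9 RAW r2
#6 head=10: or/or i10,i11 dual
#7 head=12: st/and i12,i13 dual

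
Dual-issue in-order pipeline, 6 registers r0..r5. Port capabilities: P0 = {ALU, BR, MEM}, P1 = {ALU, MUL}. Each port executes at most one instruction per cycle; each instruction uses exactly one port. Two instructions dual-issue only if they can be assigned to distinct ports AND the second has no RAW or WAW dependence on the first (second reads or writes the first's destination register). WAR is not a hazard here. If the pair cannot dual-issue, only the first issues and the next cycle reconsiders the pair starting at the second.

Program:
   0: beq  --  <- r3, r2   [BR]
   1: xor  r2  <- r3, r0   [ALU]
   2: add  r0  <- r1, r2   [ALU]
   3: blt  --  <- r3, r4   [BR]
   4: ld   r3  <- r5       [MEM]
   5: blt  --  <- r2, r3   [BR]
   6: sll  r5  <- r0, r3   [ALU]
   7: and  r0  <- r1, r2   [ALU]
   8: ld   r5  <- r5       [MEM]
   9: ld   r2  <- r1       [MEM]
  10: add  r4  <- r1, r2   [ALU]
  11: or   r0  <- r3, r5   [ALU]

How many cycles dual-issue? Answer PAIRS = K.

t=0 i0+i1:beq xor ; pair
t=1 i2+i3:add blt ; pair
t=2 i4:ld ; no-port MEM/BR
t=3 i5+i6:blt sll ; pair
t=4 i7+i8:and ld ; pair
t=5 i9:ld ; RAW r2
t=6 i10+i11:add or ; pair

PAIRS = 5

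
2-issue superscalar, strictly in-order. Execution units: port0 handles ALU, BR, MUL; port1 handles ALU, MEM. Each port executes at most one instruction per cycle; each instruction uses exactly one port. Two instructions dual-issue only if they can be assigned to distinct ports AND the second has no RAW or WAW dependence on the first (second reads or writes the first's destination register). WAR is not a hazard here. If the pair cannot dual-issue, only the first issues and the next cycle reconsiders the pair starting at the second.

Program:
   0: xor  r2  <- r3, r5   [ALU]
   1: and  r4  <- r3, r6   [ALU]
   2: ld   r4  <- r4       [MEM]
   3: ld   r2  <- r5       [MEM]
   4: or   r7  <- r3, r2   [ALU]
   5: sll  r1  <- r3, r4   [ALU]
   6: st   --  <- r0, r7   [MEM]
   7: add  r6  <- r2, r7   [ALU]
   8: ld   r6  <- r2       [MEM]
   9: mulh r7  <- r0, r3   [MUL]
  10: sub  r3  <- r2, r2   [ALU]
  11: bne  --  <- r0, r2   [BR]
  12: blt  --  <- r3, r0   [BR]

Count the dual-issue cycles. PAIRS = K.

PAIRS = 5

[0] i0&i1  xor.ALU and.ALU  -- dual
[1] i2  ld.MEM  -- no-port MEM/MEM
[2] i3  ld.MEM  -- RAW r2
[3] i4&i5  or.ALU sll.ALU  -- dual
[4] i6&i7  st.MEM add.ALU  -- dual
[5] i8&i9  ld.MEM mulh.MUL  -- dual
[6] i10&i11  sub.ALU bne.BR  -- dual
[7] i12  blt.BR  -- tail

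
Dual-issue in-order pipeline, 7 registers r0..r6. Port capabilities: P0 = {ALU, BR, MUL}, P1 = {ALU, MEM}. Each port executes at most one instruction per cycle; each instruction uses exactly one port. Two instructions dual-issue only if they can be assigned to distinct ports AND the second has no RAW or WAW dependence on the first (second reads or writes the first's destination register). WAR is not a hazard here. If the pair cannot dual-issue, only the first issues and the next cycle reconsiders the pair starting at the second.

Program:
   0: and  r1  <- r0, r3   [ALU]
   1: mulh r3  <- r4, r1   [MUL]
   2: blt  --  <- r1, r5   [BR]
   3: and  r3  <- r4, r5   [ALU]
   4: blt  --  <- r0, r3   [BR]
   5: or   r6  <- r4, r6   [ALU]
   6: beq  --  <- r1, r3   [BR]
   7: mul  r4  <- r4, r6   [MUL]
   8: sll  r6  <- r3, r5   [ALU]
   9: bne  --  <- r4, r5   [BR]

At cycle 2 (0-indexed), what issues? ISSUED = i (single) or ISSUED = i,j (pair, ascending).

ISSUED = 2,3

0. and @i0  | RAW r1
1. mulh @i1  | no-port MUL/BR
2. blt and @i2&i3  | dual
3. blt or @i4&i5  | dual
4. beq @i6  | no-port BR/MUL
5. mul sll @i7&i8  | dual
6. bne @i9  | tail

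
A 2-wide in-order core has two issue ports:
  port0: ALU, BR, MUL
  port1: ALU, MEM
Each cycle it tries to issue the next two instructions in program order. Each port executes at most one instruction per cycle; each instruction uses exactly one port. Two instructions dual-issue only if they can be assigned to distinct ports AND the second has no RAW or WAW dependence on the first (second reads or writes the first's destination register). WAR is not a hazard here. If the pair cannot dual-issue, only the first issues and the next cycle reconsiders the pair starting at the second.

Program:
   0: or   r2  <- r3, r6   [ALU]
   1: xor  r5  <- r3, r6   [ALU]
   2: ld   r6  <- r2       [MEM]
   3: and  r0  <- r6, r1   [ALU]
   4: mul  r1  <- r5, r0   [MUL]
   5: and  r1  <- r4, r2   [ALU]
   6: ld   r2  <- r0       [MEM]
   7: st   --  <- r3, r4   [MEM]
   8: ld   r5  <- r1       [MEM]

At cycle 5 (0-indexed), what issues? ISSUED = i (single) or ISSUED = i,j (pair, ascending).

ISSUED = 7

  cy0 -> i0,i1 (or xor) 2-wide
  cy1 -> i2 (ld) RAW r6
  cy2 -> i3 (and) RAW r0
  cy3 -> i4 (mul) WAW r1
  cy4 -> i5,i6 (and ld) 2-wide
  cy5 -> i7 (st) no-port MEM/MEM
  cy6 -> i8 (ld) tail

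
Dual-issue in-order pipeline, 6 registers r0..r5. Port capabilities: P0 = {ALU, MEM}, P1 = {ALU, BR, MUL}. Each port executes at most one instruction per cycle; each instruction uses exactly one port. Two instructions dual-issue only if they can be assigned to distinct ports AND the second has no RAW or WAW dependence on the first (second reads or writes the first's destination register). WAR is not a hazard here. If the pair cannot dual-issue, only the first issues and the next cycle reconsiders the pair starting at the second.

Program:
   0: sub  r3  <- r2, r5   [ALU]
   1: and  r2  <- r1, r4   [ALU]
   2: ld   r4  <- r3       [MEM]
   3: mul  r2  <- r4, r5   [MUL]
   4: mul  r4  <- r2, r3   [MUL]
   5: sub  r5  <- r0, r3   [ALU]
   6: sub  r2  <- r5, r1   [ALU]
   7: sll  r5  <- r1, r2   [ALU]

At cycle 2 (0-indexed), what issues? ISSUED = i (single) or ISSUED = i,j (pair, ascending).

ISSUED = 3

  cy0 -> i0&i1 (sub.ALU and.ALU) pair
  cy1 -> i2 (ld.MEM) RAW r4
  cy2 -> i3 (mul.MUL) no-port MUL/MUL
  cy3 -> i4&i5 (mul.MUL sub.ALU) pair
  cy4 -> i6 (sub.ALU) RAW r2
  cy5 -> i7 (sll.ALU) tail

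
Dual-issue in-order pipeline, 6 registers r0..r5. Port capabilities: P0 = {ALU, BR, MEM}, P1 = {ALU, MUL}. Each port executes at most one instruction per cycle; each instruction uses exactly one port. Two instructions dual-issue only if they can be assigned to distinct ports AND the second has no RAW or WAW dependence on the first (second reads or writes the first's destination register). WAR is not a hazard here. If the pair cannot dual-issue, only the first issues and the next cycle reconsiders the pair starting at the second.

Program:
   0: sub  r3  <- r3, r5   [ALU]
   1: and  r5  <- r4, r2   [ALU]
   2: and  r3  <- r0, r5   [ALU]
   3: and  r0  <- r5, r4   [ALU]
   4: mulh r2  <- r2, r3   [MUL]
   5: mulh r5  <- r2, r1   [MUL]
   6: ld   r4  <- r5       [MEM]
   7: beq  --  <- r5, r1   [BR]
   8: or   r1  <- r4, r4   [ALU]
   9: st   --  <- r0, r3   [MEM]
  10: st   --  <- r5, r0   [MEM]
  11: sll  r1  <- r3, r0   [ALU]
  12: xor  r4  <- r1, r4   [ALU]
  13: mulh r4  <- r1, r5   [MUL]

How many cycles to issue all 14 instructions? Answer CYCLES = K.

CYCLES = 10

0. sub.ALU+and.ALU @i0,i1  | pair
1. and.ALU+and.ALU @i2,i3  | pair
2. mulh.MUL @i4  | no-port MUL/MUL
3. mulh.MUL @i5  | RAW r5
4. ld.MEM @i6  | no-port MEM/BR
5. beq.BR+or.ALU @i7,i8  | pair
6. st.MEM @i9  | no-port MEM/MEM
7. st.MEM+sll.ALU @i10,i11  | pair
8. xor.ALU @i12  | WAW r4
9. mulh.MUL @i13  | tail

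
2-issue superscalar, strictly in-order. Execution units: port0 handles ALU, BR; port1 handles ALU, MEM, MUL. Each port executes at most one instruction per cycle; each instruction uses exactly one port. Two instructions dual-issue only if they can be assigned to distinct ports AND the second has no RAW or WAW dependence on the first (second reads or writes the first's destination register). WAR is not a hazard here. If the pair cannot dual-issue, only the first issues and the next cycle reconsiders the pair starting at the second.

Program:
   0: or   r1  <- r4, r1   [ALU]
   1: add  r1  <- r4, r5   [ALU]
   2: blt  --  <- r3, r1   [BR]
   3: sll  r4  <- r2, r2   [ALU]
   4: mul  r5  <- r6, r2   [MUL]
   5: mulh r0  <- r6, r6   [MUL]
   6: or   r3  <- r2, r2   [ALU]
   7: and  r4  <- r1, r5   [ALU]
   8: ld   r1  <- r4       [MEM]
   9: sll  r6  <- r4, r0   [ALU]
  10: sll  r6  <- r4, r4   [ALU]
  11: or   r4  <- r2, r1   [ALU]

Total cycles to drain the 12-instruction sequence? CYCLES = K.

c0: i0 or.ALU  WAW r1
c1: i1 add.ALU  RAW r1
c2: i2+i3 blt.BR+sll.ALU  pair
c3: i4 mul.MUL  no-port MUL/MUL
c4: i5+i6 mulh.MUL+or.ALU  pair
c5: i7 and.ALU  RAW r4
c6: i8+i9 ld.MEM+sll.ALU  pair
c7: i10+i11 sll.ALU+or.ALU  pair

CYCLES = 8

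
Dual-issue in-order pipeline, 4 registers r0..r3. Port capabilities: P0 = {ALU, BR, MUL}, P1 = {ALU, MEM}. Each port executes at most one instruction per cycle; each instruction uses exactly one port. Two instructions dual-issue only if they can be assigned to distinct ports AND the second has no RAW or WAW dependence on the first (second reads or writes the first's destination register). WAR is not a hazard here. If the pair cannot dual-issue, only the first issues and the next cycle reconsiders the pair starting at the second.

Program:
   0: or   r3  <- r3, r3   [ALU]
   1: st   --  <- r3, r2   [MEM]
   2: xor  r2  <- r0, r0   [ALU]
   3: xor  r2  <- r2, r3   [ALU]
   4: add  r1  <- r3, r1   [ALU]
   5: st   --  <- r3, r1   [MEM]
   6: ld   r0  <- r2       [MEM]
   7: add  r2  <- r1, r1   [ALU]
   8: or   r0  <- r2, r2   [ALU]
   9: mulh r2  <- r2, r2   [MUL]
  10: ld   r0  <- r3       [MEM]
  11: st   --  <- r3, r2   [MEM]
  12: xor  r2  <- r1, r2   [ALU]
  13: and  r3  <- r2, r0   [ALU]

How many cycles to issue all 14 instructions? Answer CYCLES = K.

#0 head=0: or.ALU i0 RAW r3
#1 head=1: st.MEM+xor.ALU i1/i2 2-wide
#2 head=3: xor.ALU+add.ALU i3/i4 2-wide
#3 head=5: st.MEM i5 no-port MEM/MEM
#4 head=6: ld.MEM+add.ALU i6/i7 2-wide
#5 head=8: or.ALU+mulh.MUL i8/i9 2-wide
#6 head=10: ld.MEM i10 no-port MEM/MEM
#7 head=11: st.MEM+xor.ALU i11/i12 2-wide
#8 head=13: and.ALU i13 tail

CYCLES = 9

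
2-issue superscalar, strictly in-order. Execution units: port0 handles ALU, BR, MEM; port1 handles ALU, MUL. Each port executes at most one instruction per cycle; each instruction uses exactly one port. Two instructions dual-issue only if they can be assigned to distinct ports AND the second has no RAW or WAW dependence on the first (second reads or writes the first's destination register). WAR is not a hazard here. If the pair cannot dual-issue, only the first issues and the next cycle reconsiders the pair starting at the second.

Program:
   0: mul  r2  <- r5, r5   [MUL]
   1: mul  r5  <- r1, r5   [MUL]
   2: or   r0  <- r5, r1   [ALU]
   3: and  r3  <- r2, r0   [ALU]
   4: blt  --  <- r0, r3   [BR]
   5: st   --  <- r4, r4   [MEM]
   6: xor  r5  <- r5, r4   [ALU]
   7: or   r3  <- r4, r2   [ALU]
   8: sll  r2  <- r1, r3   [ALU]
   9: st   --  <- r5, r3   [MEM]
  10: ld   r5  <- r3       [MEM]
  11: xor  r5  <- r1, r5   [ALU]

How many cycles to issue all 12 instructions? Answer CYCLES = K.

CYCLES = 10

0. mul.MUL @i0  | no-port MUL/MUL
1. mul.MUL @i1  | RAW r5
2. or.ALU @i2  | RAW r0
3. and.ALU @i3  | RAW r3
4. blt.BR @i4  | no-port BR/MEM
5. st.MEM/xor.ALU @i5/i6  | 2-wide
6. or.ALU @i7  | RAW r3
7. sll.ALU/st.MEM @i8/i9  | 2-wide
8. ld.MEM @i10  | RAW+WAW r5
9. xor.ALU @i11  | tail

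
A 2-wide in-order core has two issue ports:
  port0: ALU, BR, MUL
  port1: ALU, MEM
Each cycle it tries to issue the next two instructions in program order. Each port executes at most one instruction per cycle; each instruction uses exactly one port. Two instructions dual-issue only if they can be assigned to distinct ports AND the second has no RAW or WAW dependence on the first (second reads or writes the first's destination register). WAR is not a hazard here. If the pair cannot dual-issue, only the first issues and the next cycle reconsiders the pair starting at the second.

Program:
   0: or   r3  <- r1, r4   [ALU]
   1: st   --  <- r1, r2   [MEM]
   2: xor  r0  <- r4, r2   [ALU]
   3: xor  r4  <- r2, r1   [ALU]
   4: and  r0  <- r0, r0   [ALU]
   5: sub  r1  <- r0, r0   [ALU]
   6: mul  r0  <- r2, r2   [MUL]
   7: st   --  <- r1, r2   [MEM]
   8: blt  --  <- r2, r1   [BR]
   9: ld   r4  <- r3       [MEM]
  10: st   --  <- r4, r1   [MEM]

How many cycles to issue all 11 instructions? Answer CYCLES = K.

t=0 i0+i1:or.ALU/st.MEM ; pair
t=1 i2+i3:xor.ALU/xor.ALU ; pair
t=2 i4:and.ALU ; RAW r0
t=3 i5+i6:sub.ALU/mul.MUL ; pair
t=4 i7+i8:st.MEM/blt.BR ; pair
t=5 i9:ld.MEM ; no-port MEM/MEM
t=6 i10:st.MEM ; tail

CYCLES = 7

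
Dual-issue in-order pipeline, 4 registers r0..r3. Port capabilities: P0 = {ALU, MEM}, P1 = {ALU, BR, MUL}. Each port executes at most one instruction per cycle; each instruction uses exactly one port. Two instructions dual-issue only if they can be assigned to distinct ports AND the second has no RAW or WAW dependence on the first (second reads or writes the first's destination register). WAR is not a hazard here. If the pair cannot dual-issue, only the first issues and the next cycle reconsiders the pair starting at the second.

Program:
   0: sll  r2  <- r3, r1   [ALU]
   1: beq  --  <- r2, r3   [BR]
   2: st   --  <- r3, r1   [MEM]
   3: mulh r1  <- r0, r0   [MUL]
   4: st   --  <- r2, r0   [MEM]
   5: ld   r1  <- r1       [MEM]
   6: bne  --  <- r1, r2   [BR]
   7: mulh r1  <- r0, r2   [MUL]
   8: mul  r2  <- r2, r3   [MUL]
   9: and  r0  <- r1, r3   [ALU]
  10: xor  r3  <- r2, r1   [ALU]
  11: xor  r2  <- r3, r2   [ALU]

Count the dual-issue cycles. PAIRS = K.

PAIRS = 3

0. sll.ALU @i0  | RAW r2
1. beq.BR st.MEM @i1,i2  | dual
2. mulh.MUL st.MEM @i3,i4  | dual
3. ld.MEM @i5  | RAW r1
4. bne.BR @i6  | no-port BR/MUL
5. mulh.MUL @i7  | no-port MUL/MUL
6. mul.MUL and.ALU @i8,i9  | dual
7. xor.ALU @i10  | RAW r3
8. xor.ALU @i11  | tail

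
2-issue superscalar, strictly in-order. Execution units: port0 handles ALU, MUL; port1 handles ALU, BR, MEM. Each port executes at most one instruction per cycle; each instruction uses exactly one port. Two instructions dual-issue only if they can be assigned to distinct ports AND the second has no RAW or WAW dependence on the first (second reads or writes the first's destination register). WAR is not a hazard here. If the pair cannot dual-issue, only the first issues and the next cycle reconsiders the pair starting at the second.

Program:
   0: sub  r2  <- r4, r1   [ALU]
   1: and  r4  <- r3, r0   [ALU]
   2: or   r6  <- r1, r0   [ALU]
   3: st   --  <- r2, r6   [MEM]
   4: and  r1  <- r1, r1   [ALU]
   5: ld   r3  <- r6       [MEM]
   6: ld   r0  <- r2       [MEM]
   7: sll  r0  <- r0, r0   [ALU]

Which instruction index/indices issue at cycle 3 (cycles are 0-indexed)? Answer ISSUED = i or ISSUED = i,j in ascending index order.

#0 head=0: sub.ALU;and.ALU i0,i1 2-wide
#1 head=2: or.ALU i2 RAW r6
#2 head=3: st.MEM;and.ALU i3,i4 2-wide
#3 head=5: ld.MEM i5 no-port MEM/MEM
#4 head=6: ld.MEM i6 RAW+WAW r0
#5 head=7: sll.ALU i7 tail

ISSUED = 5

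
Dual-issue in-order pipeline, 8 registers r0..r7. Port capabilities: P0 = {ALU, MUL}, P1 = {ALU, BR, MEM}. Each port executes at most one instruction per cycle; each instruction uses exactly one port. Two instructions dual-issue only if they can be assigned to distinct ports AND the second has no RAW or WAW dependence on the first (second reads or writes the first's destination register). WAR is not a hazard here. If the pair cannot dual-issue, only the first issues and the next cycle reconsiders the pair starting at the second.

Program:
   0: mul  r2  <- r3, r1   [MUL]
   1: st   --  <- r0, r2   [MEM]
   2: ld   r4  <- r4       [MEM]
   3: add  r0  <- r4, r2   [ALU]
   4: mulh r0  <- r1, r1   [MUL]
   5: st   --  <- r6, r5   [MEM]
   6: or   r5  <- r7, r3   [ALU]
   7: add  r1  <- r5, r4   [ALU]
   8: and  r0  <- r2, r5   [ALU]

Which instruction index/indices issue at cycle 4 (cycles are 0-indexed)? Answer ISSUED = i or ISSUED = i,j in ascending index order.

ISSUED = 4,5

[0] i0  mul.MUL  -- RAW r2
[1] i1  st.MEM  -- no-port MEM/MEM
[2] i2  ld.MEM  -- RAW r4
[3] i3  add.ALU  -- WAW r0
[4] i4/i5  mulh.MUL/st.MEM  -- pair
[5] i6  or.ALU  -- RAW r5
[6] i7/i8  add.ALU/and.ALU  -- pair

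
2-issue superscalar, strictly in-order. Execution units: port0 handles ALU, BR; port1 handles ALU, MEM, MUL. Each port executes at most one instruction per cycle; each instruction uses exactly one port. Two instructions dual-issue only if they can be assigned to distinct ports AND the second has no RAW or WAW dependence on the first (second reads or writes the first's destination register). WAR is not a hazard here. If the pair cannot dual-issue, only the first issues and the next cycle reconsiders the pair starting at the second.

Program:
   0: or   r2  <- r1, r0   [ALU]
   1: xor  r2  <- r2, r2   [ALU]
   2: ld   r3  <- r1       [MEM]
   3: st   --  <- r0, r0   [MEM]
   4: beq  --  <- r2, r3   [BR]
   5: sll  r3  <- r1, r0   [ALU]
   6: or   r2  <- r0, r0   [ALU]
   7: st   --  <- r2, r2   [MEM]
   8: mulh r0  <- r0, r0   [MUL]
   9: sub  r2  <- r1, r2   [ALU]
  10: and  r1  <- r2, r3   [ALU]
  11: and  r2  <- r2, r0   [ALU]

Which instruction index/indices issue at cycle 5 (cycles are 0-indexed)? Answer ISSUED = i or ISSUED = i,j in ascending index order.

ISSUED = 8,9

0. or @i0  | RAW+WAW r2
1. xor ld @i1&i2  | 2-wide
2. st beq @i3&i4  | 2-wide
3. sll or @i5&i6  | 2-wide
4. st @i7  | no-port MEM/MUL
5. mulh sub @i8&i9  | 2-wide
6. and and @i10&i11  | 2-wide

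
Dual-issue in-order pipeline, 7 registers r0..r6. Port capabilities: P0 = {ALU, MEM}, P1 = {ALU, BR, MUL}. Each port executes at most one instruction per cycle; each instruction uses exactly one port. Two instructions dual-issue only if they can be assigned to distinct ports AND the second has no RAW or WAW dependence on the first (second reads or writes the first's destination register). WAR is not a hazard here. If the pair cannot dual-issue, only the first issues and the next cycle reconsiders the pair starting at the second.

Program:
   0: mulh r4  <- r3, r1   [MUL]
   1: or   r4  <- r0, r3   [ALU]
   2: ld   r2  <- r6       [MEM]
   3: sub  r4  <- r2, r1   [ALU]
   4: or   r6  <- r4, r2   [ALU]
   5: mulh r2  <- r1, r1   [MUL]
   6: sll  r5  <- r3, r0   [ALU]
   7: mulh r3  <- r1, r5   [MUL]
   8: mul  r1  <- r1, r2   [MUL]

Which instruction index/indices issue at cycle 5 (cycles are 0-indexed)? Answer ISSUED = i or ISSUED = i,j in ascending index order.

ISSUED = 7

0. mulh.MUL @i0  | WAW r4
1. or.ALU;ld.MEM @i1/i2  | pair
2. sub.ALU @i3  | RAW r4
3. or.ALU;mulh.MUL @i4/i5  | pair
4. sll.ALU @i6  | RAW r5
5. mulh.MUL @i7  | no-port MUL/MUL
6. mul.MUL @i8  | tail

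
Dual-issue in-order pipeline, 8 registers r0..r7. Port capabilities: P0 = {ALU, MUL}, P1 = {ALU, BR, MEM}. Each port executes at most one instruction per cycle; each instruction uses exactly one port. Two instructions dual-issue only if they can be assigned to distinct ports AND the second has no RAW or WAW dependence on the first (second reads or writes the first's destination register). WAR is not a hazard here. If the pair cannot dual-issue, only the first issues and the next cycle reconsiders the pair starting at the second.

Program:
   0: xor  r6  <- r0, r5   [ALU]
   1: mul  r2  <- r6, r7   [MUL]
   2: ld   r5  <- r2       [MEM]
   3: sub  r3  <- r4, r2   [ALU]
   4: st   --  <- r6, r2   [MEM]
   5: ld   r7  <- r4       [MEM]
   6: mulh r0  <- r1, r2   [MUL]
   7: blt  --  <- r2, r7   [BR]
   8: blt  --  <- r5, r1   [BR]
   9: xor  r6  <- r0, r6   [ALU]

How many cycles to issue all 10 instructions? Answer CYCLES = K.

CYCLES = 7

t=0 i0:xor.ALU ; RAW r6
t=1 i1:mul.MUL ; RAW r2
t=2 i2,i3:ld.MEM sub.ALU ; pair
t=3 i4:st.MEM ; no-port MEM/MEM
t=4 i5,i6:ld.MEM mulh.MUL ; pair
t=5 i7:blt.BR ; no-port BR/BR
t=6 i8,i9:blt.BR xor.ALU ; pair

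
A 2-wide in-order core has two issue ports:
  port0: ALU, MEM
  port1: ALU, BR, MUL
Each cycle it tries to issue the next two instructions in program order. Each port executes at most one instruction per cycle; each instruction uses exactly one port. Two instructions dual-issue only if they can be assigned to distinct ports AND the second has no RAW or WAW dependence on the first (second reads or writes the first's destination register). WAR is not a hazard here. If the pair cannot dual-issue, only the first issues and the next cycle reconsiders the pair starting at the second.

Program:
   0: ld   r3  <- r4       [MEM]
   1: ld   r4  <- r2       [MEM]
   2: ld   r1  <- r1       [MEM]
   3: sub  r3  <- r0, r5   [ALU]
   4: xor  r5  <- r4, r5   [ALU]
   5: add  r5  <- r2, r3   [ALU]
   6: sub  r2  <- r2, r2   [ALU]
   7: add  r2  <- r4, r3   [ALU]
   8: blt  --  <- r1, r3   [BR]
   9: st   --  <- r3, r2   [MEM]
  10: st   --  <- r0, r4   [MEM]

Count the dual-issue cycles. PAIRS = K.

PAIRS = 3

  cy0 -> i0 (ld.MEM) no-port MEM/MEM
  cy1 -> i1 (ld.MEM) no-port MEM/MEM
  cy2 -> i2+i3 (ld.MEM+sub.ALU) dual
  cy3 -> i4 (xor.ALU) WAW r5
  cy4 -> i5+i6 (add.ALU+sub.ALU) dual
  cy5 -> i7+i8 (add.ALU+blt.BR) dual
  cy6 -> i9 (st.MEM) no-port MEM/MEM
  cy7 -> i10 (st.MEM) tail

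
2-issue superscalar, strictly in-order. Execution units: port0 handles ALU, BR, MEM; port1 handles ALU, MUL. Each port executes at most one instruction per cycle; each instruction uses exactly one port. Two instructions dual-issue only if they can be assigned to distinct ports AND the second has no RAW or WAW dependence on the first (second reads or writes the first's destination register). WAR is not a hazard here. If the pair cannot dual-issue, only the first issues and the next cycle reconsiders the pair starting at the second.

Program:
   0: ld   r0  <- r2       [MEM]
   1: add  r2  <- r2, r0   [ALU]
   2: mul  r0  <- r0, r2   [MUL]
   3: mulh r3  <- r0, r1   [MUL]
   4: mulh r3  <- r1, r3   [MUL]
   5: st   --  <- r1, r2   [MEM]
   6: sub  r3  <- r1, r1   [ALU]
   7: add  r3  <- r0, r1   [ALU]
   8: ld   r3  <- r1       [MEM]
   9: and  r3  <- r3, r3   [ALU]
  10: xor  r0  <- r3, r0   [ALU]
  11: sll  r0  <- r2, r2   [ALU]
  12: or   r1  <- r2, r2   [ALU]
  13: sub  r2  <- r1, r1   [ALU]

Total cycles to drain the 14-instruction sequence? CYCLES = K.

CYCLES = 12

0. ld @i0  | RAW r0
1. add @i1  | RAW r2
2. mul @i2  | no-port MUL/MUL
3. mulh @i3  | no-port MUL/MUL
4. mulh st @i4+i5  | dual
5. sub @i6  | WAW r3
6. add @i7  | WAW r3
7. ld @i8  | RAW+WAW r3
8. and @i9  | RAW r3
9. xor @i10  | WAW r0
10. sll or @i11+i12  | dual
11. sub @i13  | tail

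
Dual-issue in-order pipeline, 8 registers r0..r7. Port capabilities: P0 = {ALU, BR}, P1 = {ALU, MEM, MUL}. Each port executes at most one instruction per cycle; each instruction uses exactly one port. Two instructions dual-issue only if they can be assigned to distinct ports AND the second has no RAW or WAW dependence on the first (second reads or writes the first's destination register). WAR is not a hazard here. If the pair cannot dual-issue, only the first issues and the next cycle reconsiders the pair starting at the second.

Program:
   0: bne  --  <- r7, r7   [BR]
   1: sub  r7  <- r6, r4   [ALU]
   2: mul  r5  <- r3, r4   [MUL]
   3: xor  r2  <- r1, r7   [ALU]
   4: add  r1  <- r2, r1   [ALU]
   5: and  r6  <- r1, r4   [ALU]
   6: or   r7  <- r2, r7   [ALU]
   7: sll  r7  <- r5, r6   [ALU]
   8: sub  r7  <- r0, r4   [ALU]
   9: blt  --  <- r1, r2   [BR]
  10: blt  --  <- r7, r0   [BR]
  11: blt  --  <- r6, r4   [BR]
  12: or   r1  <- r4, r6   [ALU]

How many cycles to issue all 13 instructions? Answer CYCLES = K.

t=0 i0+i1:bne.BR/sub.ALU ; pair
t=1 i2+i3:mul.MUL/xor.ALU ; pair
t=2 i4:add.ALU ; RAW r1
t=3 i5+i6:and.ALU/or.ALU ; pair
t=4 i7:sll.ALU ; WAW r7
t=5 i8+i9:sub.ALU/blt.BR ; pair
t=6 i10:blt.BR ; no-port BR/BR
t=7 i11+i12:blt.BR/or.ALU ; pair

CYCLES = 8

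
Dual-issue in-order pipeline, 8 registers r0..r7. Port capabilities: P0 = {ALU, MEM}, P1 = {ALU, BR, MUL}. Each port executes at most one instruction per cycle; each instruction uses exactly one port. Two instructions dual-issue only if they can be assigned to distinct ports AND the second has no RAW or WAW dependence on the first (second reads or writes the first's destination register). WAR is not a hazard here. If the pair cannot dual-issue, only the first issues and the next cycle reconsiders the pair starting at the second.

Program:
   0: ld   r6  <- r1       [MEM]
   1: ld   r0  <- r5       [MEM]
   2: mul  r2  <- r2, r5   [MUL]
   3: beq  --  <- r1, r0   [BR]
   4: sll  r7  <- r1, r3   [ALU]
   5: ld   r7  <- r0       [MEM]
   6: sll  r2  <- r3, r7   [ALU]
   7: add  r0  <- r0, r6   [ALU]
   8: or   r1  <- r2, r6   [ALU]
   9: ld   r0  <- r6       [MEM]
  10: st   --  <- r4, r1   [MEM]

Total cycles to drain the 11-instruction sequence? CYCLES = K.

0. ld @i0  | no-port MEM/MEM
1. ld/mul @i1+i2  | 2-wide
2. beq/sll @i3+i4  | 2-wide
3. ld @i5  | RAW r7
4. sll/add @i6+i7  | 2-wide
5. or/ld @i8+i9  | 2-wide
6. st @i10  | tail

CYCLES = 7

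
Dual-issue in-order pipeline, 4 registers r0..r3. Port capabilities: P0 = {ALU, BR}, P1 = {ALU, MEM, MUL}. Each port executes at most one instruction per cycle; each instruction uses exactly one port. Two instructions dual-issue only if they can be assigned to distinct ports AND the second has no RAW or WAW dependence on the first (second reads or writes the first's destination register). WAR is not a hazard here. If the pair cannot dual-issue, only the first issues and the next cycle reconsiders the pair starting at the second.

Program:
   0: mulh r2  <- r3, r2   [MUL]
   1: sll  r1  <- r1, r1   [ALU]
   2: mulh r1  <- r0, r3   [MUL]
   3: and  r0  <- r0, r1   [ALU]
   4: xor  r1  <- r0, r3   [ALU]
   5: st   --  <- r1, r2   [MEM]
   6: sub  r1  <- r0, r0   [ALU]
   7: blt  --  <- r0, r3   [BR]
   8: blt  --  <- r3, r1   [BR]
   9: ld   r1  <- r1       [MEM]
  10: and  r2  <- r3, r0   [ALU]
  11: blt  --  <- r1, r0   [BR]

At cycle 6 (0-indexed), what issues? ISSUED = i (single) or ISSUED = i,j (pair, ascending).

ISSUED = 8,9

  cy0 -> i0+i1 (mulh+sll) 2-wide
  cy1 -> i2 (mulh) RAW r1
  cy2 -> i3 (and) RAW r0
  cy3 -> i4 (xor) RAW r1
  cy4 -> i5+i6 (st+sub) 2-wide
  cy5 -> i7 (blt) no-port BR/BR
  cy6 -> i8+i9 (blt+ld) 2-wide
  cy7 -> i10+i11 (and+blt) 2-wide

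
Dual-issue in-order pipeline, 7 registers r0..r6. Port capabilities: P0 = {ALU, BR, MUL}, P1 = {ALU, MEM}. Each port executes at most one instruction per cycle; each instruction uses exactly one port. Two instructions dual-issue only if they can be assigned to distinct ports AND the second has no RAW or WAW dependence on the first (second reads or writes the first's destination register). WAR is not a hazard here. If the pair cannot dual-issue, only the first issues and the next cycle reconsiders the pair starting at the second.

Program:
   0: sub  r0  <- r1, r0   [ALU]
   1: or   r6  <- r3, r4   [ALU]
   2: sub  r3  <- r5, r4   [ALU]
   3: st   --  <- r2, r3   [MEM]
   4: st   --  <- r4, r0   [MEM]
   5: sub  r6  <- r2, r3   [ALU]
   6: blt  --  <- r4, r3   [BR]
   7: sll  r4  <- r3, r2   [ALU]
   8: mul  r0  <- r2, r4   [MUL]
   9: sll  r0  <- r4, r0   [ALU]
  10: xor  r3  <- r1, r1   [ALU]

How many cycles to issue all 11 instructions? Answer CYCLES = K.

t=0 i0/i1:sub.ALU or.ALU ; pair
t=1 i2:sub.ALU ; RAW r3
t=2 i3:st.MEM ; no-port MEM/MEM
t=3 i4/i5:st.MEM sub.ALU ; pair
t=4 i6/i7:blt.BR sll.ALU ; pair
t=5 i8:mul.MUL ; RAW+WAW r0
t=6 i9/i10:sll.ALU xor.ALU ; pair

CYCLES = 7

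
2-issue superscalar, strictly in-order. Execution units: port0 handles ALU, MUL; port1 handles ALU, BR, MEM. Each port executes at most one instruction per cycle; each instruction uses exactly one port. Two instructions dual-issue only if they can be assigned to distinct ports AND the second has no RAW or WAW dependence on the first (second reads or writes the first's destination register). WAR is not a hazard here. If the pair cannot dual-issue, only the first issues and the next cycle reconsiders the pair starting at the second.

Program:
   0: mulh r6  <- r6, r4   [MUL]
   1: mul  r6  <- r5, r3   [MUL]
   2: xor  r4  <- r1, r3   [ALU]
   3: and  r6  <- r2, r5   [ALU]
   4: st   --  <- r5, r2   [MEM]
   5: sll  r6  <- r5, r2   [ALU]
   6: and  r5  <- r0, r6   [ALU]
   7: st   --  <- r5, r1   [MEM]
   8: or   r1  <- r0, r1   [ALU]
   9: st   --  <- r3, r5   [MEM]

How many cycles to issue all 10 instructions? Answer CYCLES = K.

t=0 i0:mulh.MUL ; no-port MUL/MUL
t=1 i1,i2:mul.MUL/xor.ALU ; dual
t=2 i3,i4:and.ALU/st.MEM ; dual
t=3 i5:sll.ALU ; RAW r6
t=4 i6:and.ALU ; RAW r5
t=5 i7,i8:st.MEM/or.ALU ; dual
t=6 i9:st.MEM ; tail

CYCLES = 7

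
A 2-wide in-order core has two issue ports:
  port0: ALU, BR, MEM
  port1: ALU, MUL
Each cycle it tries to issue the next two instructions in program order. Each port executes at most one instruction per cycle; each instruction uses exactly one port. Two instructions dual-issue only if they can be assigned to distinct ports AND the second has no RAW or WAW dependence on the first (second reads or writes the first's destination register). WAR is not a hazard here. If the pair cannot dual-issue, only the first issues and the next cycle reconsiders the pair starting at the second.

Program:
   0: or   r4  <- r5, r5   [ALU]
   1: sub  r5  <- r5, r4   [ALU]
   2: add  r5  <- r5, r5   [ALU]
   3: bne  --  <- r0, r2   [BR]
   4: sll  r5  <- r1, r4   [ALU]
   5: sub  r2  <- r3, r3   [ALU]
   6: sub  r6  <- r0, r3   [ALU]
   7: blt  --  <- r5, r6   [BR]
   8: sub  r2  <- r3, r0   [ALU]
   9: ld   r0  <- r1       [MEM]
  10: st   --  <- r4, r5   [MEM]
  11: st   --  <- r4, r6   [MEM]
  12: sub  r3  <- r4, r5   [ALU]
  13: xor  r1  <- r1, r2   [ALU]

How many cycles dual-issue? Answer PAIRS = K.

PAIRS = 4

c0: i0 or.ALU  RAW r4
c1: i1 sub.ALU  RAW+WAW r5
c2: i2/i3 add.ALU+bne.BR  pair
c3: i4/i5 sll.ALU+sub.ALU  pair
c4: i6 sub.ALU  RAW r6
c5: i7/i8 blt.BR+sub.ALU  pair
c6: i9 ld.MEM  no-port MEM/MEM
c7: i10 st.MEM  no-port MEM/MEM
c8: i11/i12 st.MEM+sub.ALU  pair
c9: i13 xor.ALU  tail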